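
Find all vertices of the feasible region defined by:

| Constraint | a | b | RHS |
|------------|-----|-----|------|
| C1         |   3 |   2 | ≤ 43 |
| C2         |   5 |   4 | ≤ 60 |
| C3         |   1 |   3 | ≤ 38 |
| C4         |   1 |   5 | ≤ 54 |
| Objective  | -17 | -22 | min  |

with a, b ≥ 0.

(0, 0), (12, 0), (4, 10), (0, 10.8)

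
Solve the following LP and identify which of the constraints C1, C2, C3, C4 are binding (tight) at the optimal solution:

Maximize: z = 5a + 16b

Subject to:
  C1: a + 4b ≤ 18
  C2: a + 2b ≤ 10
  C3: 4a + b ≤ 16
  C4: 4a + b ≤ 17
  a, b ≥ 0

At a = 2, b = 4, compute slack b - a·x for each constraint:
  C1: 18 − 18 = 0  (binding)
  C2: 10 − 10 = 0  (binding)
  C3: 16 − 12 = 4  (slack)
  C4: 17 − 12 = 5  (slack)

Optimal: a = 2, b = 4
Binding: C1, C2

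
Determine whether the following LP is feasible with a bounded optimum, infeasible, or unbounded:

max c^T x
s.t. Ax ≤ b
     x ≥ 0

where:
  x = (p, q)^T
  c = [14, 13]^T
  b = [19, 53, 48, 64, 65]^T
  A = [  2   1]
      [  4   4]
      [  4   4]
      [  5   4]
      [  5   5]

Feasible with a bounded optimal solution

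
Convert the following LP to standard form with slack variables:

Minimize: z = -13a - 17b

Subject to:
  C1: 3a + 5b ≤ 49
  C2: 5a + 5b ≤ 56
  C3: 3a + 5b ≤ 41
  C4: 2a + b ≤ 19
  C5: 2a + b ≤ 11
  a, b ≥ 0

min z = -13a - 17b

s.t.
  3a + 5b + s1 = 49
  5a + 5b + s2 = 56
  3a + 5b + s3 = 41
  2a + b + s4 = 19
  2a + b + s5 = 11
  a, b, s1, s2, s3, s4, s5 ≥ 0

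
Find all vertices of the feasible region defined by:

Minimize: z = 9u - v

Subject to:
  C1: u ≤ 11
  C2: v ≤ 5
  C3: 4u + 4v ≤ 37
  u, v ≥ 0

(0, 0), (9.25, 0), (4.25, 5), (0, 5)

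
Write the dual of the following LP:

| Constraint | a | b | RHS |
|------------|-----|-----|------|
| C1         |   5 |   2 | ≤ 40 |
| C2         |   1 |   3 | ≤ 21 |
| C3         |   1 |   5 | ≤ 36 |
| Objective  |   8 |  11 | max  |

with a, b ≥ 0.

Primal max cᵀx s.t. Ax ≤ b, x ≥ 0  →  Dual min bᵀy s.t. Aᵀy ≥ c, y ≥ 0.

Minimize: z = 40y1 + 21y2 + 36y3

Subject to:
  5y1 + y2 + y3 ≥ 8
  2y1 + 3y2 + 5y3 ≥ 11
  y1, y2, y3 ≥ 0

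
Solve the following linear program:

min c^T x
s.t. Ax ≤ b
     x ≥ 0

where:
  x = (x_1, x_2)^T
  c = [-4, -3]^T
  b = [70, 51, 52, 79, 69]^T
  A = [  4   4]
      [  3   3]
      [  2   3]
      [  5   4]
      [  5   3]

Evaluate the objective at each vertex of the feasible region:
  z(0, 0) = 0
  z(13.8, 0) = -55.2
  z(9, 8) = -60  ←
  z(0, 17) = -51
The minimum is at x_1 = 9, x_2 = 8.

x_1 = 9, x_2 = 8, z = -60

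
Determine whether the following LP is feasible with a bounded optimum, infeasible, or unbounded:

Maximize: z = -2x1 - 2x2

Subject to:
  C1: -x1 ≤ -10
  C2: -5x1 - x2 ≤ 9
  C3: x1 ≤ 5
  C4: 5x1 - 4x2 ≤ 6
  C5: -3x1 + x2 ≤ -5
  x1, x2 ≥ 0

Infeasible (no feasible solution exists)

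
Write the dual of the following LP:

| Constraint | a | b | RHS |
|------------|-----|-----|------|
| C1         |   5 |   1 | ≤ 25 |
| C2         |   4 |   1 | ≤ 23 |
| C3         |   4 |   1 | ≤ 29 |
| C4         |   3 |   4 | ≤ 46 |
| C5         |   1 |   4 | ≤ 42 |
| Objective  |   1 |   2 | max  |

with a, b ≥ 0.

Primal max cᵀx s.t. Ax ≤ b, x ≥ 0  →  Dual min bᵀy s.t. Aᵀy ≥ c, y ≥ 0.

Minimize: z = 25y1 + 23y2 + 29y3 + 46y4 + 42y5

Subject to:
  5y1 + 4y2 + 4y3 + 3y4 + y5 ≥ 1
  y1 + y2 + y3 + 4y4 + 4y5 ≥ 2
  y1, y2, y3, y4, y5 ≥ 0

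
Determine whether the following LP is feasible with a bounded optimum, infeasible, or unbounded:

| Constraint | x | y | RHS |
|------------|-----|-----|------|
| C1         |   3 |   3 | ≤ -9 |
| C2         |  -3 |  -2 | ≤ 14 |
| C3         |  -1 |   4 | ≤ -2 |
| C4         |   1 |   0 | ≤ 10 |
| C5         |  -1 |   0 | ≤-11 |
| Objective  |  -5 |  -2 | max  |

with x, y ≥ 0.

Infeasible (no feasible solution exists)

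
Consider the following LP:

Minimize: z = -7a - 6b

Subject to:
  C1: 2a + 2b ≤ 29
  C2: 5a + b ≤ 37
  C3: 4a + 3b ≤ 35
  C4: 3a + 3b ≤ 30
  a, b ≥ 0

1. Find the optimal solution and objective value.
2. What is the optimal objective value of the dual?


1. a = 5, b = 5, z = -65
2. -65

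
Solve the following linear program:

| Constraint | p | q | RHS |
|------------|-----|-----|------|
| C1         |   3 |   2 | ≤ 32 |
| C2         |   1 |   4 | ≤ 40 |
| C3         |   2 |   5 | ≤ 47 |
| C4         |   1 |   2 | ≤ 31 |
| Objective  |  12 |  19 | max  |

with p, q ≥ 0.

Evaluate the objective at each vertex of the feasible region:
  z(0, 0) = 0
  z(10.67, 0) = 128
  z(6, 7) = 205  ←
  z(0, 9.4) = 178.6
The maximum is at p = 6, q = 7.

p = 6, q = 7, z = 205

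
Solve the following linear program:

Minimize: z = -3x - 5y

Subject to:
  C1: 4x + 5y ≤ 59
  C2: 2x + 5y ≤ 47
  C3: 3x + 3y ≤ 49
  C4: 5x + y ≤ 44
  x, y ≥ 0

Evaluate the objective at each vertex of the feasible region:
  z(0, 0) = 0
  z(8.8, 0) = -26.4
  z(7.667, 5.667) = -51.33
  z(6, 7) = -53  ←
  z(0, 9.4) = -47
The minimum is at x = 6, y = 7.

x = 6, y = 7, z = -53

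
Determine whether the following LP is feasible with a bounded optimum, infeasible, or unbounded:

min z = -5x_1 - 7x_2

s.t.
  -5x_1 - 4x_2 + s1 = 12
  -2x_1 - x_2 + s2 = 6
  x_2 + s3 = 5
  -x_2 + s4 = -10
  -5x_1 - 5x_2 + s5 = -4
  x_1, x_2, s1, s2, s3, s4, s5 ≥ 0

Infeasible (no feasible solution exists)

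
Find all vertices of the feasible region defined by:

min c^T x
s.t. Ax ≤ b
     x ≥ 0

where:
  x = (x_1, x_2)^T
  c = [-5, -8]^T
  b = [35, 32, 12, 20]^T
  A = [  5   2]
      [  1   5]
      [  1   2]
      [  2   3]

(0, 0), (7, 0), (5.909, 2.727), (4, 4), (0, 6)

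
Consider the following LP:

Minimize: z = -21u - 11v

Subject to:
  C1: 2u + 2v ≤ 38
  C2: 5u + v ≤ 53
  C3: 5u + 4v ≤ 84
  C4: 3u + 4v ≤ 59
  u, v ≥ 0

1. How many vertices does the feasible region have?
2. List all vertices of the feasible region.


1. 4
2. (0, 0), (10.6, 0), (9, 8), (0, 14.75)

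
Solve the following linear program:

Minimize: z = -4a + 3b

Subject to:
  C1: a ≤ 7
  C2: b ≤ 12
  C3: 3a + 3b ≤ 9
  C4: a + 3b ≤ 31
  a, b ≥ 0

Evaluate the objective at each vertex of the feasible region:
  z(0, 0) = 0
  z(3, 0) = -12  ←
  z(0, 3) = 9
The minimum is at a = 3, b = 0.

a = 3, b = 0, z = -12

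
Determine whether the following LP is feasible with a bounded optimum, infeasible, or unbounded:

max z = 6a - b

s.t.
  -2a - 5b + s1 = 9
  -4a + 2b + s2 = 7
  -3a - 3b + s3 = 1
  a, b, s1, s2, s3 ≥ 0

Unbounded (objective can increase without bound)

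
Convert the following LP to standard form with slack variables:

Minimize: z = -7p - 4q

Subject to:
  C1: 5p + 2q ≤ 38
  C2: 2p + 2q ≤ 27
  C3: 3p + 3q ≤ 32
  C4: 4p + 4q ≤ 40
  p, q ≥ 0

min z = -7p - 4q

s.t.
  5p + 2q + s1 = 38
  2p + 2q + s2 = 27
  3p + 3q + s3 = 32
  4p + 4q + s4 = 40
  p, q, s1, s2, s3, s4 ≥ 0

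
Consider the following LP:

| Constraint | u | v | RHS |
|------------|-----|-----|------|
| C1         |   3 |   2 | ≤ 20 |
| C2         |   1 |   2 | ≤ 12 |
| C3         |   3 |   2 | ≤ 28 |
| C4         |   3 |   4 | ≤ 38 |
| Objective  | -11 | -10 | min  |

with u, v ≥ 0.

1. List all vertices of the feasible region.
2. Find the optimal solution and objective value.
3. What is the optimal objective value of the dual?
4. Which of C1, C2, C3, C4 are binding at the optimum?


1. (0, 0), (6.667, 0), (4, 4), (0, 6)
2. u = 4, v = 4, z = -84
3. -84
4. C1, C2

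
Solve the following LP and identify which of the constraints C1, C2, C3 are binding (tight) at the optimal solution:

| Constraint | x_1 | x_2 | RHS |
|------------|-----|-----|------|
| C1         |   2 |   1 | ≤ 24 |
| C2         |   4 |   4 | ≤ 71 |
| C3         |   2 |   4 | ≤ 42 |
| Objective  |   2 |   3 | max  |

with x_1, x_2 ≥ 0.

At x_1 = 9, x_2 = 6, compute slack b - a·x for each constraint:
  C1: 24 − 24 = 0  (binding)
  C2: 71 − 60 = 11  (slack)
  C3: 42 − 42 = 0  (binding)

Optimal: x_1 = 9, x_2 = 6
Binding: C1, C3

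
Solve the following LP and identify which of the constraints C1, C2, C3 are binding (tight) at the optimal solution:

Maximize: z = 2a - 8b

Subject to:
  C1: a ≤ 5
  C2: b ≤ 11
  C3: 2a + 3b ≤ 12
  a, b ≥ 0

At a = 5, b = 0, compute slack b - a·x for each constraint:
  C1: 5 − 5 = 0  (binding)
  C2: 11 − 0 = 11  (slack)
  C3: 12 − 10 = 2  (slack)

Optimal: a = 5, b = 0
Binding: C1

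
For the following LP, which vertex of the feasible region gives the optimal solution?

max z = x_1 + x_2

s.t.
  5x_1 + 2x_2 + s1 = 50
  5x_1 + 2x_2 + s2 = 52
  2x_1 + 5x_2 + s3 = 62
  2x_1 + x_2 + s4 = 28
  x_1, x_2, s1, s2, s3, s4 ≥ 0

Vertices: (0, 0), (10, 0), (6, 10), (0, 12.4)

Evaluate the objective at each vertex of the feasible region:
  z(0, 0) = 0
  z(10, 0) = 10
  z(6, 10) = 16  ←
  z(0, 12.4) = 12.4
The maximum is at x_1 = 6, x_2 = 10.

(6, 10)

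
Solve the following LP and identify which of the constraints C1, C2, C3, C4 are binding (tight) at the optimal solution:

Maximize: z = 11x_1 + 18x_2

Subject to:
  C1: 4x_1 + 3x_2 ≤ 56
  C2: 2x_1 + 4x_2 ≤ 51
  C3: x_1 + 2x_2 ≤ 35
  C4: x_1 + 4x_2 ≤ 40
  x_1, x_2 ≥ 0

At x_1 = 8, x_2 = 8, compute slack b - a·x for each constraint:
  C1: 56 − 56 = 0  (binding)
  C2: 51 − 48 = 3  (slack)
  C3: 35 − 24 = 11  (slack)
  C4: 40 − 40 = 0  (binding)

Optimal: x_1 = 8, x_2 = 8
Binding: C1, C4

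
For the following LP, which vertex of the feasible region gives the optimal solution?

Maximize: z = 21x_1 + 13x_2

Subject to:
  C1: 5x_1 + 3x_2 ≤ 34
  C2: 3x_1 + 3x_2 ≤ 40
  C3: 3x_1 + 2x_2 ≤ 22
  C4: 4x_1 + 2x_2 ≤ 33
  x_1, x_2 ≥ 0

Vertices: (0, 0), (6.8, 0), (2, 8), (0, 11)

Evaluate the objective at each vertex of the feasible region:
  z(0, 0) = 0
  z(6.8, 0) = 142.8
  z(2, 8) = 146  ←
  z(0, 11) = 143
The maximum is at x_1 = 2, x_2 = 8.

(2, 8)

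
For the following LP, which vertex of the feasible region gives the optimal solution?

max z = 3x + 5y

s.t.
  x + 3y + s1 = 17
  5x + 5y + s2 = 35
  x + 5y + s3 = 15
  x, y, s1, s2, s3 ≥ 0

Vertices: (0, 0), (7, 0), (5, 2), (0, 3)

Evaluate the objective at each vertex of the feasible region:
  z(0, 0) = 0
  z(7, 0) = 21
  z(5, 2) = 25  ←
  z(0, 3) = 15
The maximum is at x = 5, y = 2.

(5, 2)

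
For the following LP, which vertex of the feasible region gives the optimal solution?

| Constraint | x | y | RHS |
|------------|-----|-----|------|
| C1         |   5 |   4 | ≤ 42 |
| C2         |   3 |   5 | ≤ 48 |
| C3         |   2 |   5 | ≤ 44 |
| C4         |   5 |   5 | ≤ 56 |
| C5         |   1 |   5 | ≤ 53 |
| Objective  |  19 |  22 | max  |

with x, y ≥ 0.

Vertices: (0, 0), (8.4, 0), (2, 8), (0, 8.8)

Evaluate the objective at each vertex of the feasible region:
  z(0, 0) = 0
  z(8.4, 0) = 159.6
  z(2, 8) = 214  ←
  z(0, 8.8) = 193.6
The maximum is at x = 2, y = 8.

(2, 8)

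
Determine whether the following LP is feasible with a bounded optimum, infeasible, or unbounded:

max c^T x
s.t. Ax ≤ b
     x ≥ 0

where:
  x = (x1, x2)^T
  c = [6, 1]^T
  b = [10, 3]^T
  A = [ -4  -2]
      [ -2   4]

Unbounded (objective can increase without bound)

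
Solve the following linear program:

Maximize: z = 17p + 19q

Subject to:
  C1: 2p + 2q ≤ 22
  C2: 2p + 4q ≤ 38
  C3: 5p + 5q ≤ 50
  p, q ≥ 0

Evaluate the objective at each vertex of the feasible region:
  z(0, 0) = 0
  z(10, 0) = 170
  z(1, 9) = 188  ←
  z(0, 9.5) = 180.5
The maximum is at p = 1, q = 9.

p = 1, q = 9, z = 188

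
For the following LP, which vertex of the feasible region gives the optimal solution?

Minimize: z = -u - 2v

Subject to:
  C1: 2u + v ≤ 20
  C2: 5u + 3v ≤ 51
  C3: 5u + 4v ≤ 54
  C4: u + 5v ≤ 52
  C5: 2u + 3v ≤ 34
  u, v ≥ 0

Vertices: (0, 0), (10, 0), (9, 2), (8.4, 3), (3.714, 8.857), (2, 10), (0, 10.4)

Evaluate the objective at each vertex of the feasible region:
  z(0, 0) = 0
  z(10, 0) = -10
  z(9, 2) = -13
  z(8.4, 3) = -14.4
  z(3.714, 8.857) = -21.43
  z(2, 10) = -22  ←
  z(0, 10.4) = -20.8
The minimum is at u = 2, v = 10.

(2, 10)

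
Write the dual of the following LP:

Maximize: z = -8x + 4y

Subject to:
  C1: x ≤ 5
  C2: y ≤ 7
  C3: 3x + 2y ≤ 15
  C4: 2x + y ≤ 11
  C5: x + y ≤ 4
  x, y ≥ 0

Primal max cᵀx s.t. Ax ≤ b, x ≥ 0  →  Dual min bᵀy s.t. Aᵀy ≥ c, y ≥ 0.

Minimize: z = 5y1 + 7y2 + 15y3 + 11y4 + 4y5

Subject to:
  y1 + 3y3 + 2y4 + y5 ≥ -8
  y2 + 2y3 + y4 + y5 ≥ 4
  y1, y2, y3, y4, y5 ≥ 0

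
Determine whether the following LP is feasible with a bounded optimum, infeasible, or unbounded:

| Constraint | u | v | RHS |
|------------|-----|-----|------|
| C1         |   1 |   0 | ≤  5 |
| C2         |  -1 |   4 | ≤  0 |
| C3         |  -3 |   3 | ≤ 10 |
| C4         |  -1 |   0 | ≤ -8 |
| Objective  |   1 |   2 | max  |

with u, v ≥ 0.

Infeasible (no feasible solution exists)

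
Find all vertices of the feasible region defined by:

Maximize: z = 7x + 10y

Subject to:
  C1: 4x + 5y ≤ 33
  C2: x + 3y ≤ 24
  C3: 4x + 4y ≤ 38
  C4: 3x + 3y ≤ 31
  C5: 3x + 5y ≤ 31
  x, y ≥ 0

(0, 0), (8.25, 0), (2, 5), (0, 6.2)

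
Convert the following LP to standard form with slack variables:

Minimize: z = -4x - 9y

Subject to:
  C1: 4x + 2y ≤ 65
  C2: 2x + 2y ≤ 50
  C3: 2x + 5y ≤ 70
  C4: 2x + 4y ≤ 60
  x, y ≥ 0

min z = -4x - 9y

s.t.
  4x + 2y + s1 = 65
  2x + 2y + s2 = 50
  2x + 5y + s3 = 70
  2x + 4y + s4 = 60
  x, y, s1, s2, s3, s4 ≥ 0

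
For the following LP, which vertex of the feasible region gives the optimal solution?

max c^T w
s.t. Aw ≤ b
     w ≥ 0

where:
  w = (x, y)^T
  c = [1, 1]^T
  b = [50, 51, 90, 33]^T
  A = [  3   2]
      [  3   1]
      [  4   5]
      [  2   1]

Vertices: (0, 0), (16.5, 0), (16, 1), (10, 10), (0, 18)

Evaluate the objective at each vertex of the feasible region:
  z(0, 0) = 0
  z(16.5, 0) = 16.5
  z(16, 1) = 17
  z(10, 10) = 20  ←
  z(0, 18) = 18
The maximum is at x = 10, y = 10.

(10, 10)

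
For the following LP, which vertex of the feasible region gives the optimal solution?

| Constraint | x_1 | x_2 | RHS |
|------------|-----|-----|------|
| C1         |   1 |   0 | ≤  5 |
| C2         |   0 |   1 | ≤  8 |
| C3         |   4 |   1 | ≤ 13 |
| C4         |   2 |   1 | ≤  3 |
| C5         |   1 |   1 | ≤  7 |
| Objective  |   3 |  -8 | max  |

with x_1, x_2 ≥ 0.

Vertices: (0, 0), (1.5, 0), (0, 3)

Evaluate the objective at each vertex of the feasible region:
  z(0, 0) = 0
  z(1.5, 0) = 4.5  ←
  z(0, 3) = -24
The maximum is at x_1 = 1.5, x_2 = 0.

(1.5, 0)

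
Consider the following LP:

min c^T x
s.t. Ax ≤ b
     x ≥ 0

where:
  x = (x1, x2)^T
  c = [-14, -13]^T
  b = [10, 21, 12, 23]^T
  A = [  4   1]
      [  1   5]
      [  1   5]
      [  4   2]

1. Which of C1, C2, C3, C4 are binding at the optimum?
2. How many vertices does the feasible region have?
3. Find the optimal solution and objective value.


1. C1, C3
2. 4
3. x1 = 2, x2 = 2, z = -54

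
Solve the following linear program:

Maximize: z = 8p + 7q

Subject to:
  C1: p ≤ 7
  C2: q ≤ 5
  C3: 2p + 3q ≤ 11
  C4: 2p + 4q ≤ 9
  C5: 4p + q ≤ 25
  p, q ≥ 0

Evaluate the objective at each vertex of the feasible region:
  z(0, 0) = 0
  z(4.5, 0) = 36  ←
  z(0, 2.25) = 15.75
The maximum is at p = 4.5, q = 0.

p = 4.5, q = 0, z = 36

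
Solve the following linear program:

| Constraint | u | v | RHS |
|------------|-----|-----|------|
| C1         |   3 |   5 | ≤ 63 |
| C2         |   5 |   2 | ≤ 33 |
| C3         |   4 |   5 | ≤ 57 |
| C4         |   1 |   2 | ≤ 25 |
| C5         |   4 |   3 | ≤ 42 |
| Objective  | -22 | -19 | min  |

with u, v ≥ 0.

Evaluate the objective at each vertex of the feasible region:
  z(0, 0) = 0
  z(6.6, 0) = -145.2
  z(3, 9) = -237  ←
  z(0, 11.4) = -216.6
The minimum is at u = 3, v = 9.

u = 3, v = 9, z = -237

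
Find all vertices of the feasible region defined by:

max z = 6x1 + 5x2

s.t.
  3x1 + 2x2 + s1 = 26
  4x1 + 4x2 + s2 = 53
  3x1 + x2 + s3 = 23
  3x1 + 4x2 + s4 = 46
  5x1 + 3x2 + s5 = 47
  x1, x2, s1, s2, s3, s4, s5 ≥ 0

(0, 0), (7.667, 0), (6.667, 3), (2, 10), (0, 11.5)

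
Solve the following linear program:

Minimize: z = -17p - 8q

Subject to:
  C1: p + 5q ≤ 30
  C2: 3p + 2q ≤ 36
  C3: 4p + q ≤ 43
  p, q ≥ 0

Evaluate the objective at each vertex of the feasible region:
  z(0, 0) = 0
  z(10.75, 0) = -182.8
  z(10, 3) = -194  ←
  z(9.231, 4.154) = -190.2
  z(0, 6) = -48
The minimum is at p = 10, q = 3.

p = 10, q = 3, z = -194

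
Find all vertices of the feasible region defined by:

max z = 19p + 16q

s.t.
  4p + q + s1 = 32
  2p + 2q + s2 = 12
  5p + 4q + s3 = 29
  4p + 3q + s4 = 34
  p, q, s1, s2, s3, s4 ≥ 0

(0, 0), (5.8, 0), (5, 1), (0, 6)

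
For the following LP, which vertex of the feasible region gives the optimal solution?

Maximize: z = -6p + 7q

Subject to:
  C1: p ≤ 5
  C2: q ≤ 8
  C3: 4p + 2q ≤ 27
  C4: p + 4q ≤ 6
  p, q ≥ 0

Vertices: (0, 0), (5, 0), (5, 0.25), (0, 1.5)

Evaluate the objective at each vertex of the feasible region:
  z(0, 0) = 0
  z(5, 0) = -30
  z(5, 0.25) = -28.25
  z(0, 1.5) = 10.5  ←
The maximum is at p = 0, q = 1.5.

(0, 1.5)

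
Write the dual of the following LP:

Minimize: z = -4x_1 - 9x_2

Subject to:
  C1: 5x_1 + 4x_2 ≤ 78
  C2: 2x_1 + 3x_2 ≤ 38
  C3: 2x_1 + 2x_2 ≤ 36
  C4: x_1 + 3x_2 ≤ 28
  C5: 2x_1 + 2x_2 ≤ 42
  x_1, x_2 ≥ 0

Primal min cᵀx s.t. Ax ≤ b, x ≥ 0  →  Dual max −bᵀy s.t. Aᵀy ≥ −c, y ≥ 0.

Maximize: z = -78y1 - 38y2 - 36y3 - 28y4 - 42y5

Subject to:
  5y1 + 2y2 + 2y3 + y4 + 2y5 ≥ 4
  4y1 + 3y2 + 2y3 + 3y4 + 2y5 ≥ 9
  y1, y2, y3, y4, y5 ≥ 0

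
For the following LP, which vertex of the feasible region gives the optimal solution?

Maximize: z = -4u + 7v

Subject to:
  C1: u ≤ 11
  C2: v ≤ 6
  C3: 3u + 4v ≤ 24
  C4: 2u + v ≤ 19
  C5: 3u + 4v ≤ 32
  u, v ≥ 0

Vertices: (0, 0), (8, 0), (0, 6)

Evaluate the objective at each vertex of the feasible region:
  z(0, 0) = 0
  z(8, 0) = -32
  z(0, 6) = 42  ←
The maximum is at u = 0, v = 6.

(0, 6)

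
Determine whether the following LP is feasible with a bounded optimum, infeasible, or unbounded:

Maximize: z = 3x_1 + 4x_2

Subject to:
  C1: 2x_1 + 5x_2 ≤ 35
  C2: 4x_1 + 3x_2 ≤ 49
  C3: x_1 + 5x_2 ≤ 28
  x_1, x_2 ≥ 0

Feasible with a bounded optimal solution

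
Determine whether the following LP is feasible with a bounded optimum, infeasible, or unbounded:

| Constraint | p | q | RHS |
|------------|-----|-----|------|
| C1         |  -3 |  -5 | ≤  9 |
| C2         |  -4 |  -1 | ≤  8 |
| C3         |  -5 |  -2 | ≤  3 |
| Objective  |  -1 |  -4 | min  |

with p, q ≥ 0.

Unbounded (objective can decrease without bound)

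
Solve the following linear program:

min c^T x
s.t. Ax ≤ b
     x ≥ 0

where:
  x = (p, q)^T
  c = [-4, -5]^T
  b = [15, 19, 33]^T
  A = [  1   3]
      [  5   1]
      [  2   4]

Evaluate the objective at each vertex of the feasible region:
  z(0, 0) = 0
  z(3.8, 0) = -15.2
  z(3, 4) = -32  ←
  z(0, 5) = -25
The minimum is at p = 3, q = 4.

p = 3, q = 4, z = -32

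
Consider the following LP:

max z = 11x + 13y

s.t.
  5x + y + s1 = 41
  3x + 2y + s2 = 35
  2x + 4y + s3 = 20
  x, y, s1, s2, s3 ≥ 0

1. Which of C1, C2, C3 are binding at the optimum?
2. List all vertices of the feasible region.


1. C1, C3
2. (0, 0), (8.2, 0), (8, 1), (0, 5)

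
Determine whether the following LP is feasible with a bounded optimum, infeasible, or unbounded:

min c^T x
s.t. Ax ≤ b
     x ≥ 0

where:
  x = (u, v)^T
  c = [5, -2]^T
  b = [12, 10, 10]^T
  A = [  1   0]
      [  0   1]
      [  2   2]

Feasible with a bounded optimal solution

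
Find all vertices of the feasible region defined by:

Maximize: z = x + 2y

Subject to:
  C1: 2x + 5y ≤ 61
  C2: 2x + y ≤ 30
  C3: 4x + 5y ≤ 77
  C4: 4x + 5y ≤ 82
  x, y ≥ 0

(0, 0), (15, 0), (12.17, 5.667), (8, 9), (0, 12.2)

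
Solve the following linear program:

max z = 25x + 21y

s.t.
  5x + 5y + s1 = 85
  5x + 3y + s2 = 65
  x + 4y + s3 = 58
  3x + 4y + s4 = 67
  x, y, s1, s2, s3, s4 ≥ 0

Evaluate the objective at each vertex of the feasible region:
  z(0, 0) = 0
  z(13, 0) = 325
  z(7, 10) = 385  ←
  z(3.333, 13.67) = 370.3
  z(0, 14.5) = 304.5
The maximum is at x = 7, y = 10.

x = 7, y = 10, z = 385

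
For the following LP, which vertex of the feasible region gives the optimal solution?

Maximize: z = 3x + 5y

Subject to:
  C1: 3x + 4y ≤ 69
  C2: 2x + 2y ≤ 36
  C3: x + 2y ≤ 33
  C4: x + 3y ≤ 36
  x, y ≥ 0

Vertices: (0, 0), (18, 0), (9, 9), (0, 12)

Evaluate the objective at each vertex of the feasible region:
  z(0, 0) = 0
  z(18, 0) = 54
  z(9, 9) = 72  ←
  z(0, 12) = 60
The maximum is at x = 9, y = 9.

(9, 9)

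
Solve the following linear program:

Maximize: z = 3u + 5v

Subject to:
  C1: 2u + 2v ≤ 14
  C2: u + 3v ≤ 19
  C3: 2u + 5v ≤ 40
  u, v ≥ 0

Evaluate the objective at each vertex of the feasible region:
  z(0, 0) = 0
  z(7, 0) = 21
  z(1, 6) = 33  ←
  z(0, 6.333) = 31.67
The maximum is at u = 1, v = 6.

u = 1, v = 6, z = 33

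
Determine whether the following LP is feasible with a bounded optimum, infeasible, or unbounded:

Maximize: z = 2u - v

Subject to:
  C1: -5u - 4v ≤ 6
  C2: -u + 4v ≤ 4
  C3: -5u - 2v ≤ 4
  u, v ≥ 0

Unbounded (objective can increase without bound)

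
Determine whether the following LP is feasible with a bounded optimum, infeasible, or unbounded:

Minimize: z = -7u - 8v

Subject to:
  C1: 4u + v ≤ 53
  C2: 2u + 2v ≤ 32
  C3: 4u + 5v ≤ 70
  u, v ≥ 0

Feasible with a bounded optimal solution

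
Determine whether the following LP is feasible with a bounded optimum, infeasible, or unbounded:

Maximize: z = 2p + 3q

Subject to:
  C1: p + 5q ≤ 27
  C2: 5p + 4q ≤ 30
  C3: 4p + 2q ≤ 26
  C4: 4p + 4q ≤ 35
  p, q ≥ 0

Feasible with a bounded optimal solution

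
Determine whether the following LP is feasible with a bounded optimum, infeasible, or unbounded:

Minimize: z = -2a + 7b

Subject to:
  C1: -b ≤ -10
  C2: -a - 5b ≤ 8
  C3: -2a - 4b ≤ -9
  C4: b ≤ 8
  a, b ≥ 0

Infeasible (no feasible solution exists)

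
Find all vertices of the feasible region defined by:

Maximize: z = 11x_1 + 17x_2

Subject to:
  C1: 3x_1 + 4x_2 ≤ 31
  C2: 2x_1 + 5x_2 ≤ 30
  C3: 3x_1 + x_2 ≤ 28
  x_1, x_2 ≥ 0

(0, 0), (9.333, 0), (9, 1), (5, 4), (0, 6)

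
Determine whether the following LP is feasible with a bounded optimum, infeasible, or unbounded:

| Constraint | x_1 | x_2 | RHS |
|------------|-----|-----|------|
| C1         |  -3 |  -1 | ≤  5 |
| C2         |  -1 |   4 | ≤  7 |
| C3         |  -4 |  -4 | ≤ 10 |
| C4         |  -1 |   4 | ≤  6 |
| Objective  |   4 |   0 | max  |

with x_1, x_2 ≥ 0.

Unbounded (objective can increase without bound)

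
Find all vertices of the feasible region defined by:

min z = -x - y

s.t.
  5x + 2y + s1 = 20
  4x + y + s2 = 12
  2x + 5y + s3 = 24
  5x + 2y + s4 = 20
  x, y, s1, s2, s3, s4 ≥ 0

(0, 0), (3, 0), (2, 4), (0, 4.8)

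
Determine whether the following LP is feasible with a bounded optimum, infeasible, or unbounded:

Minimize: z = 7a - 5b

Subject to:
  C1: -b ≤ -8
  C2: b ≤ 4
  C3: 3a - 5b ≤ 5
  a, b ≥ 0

Infeasible (no feasible solution exists)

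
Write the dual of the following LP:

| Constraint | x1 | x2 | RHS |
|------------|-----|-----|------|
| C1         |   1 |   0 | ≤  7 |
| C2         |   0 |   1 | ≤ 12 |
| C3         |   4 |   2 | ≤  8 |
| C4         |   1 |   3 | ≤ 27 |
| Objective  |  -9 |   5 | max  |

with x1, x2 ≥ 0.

Primal max cᵀx s.t. Ax ≤ b, x ≥ 0  →  Dual min bᵀy s.t. Aᵀy ≥ c, y ≥ 0.

Minimize: z = 7y1 + 12y2 + 8y3 + 27y4

Subject to:
  y1 + 4y3 + y4 ≥ -9
  y2 + 2y3 + 3y4 ≥ 5
  y1, y2, y3, y4 ≥ 0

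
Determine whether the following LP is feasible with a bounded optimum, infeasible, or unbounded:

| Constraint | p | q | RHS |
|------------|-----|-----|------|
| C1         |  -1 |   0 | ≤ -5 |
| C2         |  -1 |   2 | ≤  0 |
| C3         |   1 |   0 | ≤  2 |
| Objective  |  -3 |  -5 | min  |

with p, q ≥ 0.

Infeasible (no feasible solution exists)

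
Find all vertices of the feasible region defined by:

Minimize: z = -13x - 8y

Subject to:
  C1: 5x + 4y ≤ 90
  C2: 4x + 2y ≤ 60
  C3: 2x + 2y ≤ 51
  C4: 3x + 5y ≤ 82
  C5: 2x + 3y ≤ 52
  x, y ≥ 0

(0, 0), (15, 0), (10, 10), (9.385, 10.77), (0, 16.4)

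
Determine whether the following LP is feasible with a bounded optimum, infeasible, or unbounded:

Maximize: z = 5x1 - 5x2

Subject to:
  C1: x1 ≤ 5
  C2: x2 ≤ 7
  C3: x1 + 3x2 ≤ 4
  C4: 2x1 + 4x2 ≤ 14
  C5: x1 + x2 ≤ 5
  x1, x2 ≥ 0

Feasible with a bounded optimal solution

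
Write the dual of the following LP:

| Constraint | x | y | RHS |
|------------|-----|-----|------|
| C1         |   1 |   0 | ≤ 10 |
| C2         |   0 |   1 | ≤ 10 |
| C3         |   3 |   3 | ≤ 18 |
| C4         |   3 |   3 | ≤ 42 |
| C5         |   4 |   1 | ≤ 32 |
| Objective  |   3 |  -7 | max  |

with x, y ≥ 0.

Primal max cᵀx s.t. Ax ≤ b, x ≥ 0  →  Dual min bᵀy s.t. Aᵀy ≥ c, y ≥ 0.

Minimize: z = 10y1 + 10y2 + 18y3 + 42y4 + 32y5

Subject to:
  y1 + 3y3 + 3y4 + 4y5 ≥ 3
  y2 + 3y3 + 3y4 + y5 ≥ -7
  y1, y2, y3, y4, y5 ≥ 0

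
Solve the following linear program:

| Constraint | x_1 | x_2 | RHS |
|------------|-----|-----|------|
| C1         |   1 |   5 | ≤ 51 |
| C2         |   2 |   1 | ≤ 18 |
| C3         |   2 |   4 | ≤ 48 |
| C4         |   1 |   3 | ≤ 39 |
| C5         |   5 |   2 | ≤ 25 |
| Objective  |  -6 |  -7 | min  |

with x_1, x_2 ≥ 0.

Evaluate the objective at each vertex of the feasible region:
  z(0, 0) = 0
  z(5, 0) = -30
  z(1, 10) = -76  ←
  z(0, 10.2) = -71.4
The minimum is at x_1 = 1, x_2 = 10.

x_1 = 1, x_2 = 10, z = -76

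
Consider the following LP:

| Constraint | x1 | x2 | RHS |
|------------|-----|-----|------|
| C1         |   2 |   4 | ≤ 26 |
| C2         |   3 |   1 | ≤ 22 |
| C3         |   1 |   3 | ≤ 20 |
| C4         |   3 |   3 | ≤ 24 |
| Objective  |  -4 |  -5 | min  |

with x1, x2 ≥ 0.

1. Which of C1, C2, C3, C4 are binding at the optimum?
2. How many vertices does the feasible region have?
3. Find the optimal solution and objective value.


1. C1, C4
2. 5
3. x1 = 3, x2 = 5, z = -37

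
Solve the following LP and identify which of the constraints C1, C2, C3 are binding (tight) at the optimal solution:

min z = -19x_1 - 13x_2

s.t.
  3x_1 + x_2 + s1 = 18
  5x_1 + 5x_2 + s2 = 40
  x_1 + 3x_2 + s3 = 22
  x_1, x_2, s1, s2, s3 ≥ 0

At x_1 = 5, x_2 = 3, compute slack b - a·x for each constraint:
  C1: 18 − 18 = 0  (binding)
  C2: 40 − 40 = 0  (binding)
  C3: 22 − 14 = 8  (slack)

Optimal: x_1 = 5, x_2 = 3
Binding: C1, C2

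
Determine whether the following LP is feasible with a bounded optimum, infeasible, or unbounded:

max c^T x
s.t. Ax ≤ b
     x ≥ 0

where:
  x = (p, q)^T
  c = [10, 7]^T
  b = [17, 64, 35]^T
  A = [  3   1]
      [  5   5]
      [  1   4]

Feasible with a bounded optimal solution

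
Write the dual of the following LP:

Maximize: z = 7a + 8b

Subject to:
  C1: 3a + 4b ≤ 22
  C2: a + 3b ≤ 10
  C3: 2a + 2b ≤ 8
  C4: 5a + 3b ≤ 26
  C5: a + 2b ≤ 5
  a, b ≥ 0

Primal max cᵀx s.t. Ax ≤ b, x ≥ 0  →  Dual min bᵀy s.t. Aᵀy ≥ c, y ≥ 0.

Minimize: z = 22y1 + 10y2 + 8y3 + 26y4 + 5y5

Subject to:
  3y1 + y2 + 2y3 + 5y4 + y5 ≥ 7
  4y1 + 3y2 + 2y3 + 3y4 + 2y5 ≥ 8
  y1, y2, y3, y4, y5 ≥ 0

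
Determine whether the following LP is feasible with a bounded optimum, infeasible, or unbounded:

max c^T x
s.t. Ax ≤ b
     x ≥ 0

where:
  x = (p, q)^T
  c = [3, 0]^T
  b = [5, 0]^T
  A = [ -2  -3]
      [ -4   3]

Unbounded (objective can increase without bound)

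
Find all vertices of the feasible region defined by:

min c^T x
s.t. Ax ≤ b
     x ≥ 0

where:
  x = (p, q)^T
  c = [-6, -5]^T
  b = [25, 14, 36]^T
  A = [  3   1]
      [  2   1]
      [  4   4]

(0, 0), (7, 0), (5, 4), (0, 9)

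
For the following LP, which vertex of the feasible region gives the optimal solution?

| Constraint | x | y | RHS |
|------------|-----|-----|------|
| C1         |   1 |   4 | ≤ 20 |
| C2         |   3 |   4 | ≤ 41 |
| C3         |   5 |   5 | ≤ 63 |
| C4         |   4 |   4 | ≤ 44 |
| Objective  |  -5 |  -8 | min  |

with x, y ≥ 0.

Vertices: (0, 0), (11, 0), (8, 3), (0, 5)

Evaluate the objective at each vertex of the feasible region:
  z(0, 0) = 0
  z(11, 0) = -55
  z(8, 3) = -64  ←
  z(0, 5) = -40
The minimum is at x = 8, y = 3.

(8, 3)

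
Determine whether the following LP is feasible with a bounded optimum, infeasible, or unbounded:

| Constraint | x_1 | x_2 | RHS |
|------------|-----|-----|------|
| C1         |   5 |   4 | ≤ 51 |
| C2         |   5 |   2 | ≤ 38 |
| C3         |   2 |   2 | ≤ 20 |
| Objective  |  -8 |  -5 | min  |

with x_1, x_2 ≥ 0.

Feasible with a bounded optimal solution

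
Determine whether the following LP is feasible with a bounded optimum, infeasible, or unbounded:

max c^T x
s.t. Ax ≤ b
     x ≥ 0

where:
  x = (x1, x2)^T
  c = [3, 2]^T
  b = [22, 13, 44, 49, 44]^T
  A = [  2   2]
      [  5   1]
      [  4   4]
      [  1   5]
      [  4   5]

Feasible with a bounded optimal solution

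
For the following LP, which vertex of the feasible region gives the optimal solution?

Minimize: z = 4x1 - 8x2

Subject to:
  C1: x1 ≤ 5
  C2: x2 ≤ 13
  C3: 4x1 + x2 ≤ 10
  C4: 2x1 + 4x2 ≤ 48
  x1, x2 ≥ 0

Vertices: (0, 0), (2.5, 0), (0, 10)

Evaluate the objective at each vertex of the feasible region:
  z(0, 0) = 0
  z(2.5, 0) = 10
  z(0, 10) = -80  ←
The minimum is at x1 = 0, x2 = 10.

(0, 10)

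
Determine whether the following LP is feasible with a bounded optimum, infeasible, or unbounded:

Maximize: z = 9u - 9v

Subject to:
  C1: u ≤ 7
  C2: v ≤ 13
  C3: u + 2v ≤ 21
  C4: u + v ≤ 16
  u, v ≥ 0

Feasible with a bounded optimal solution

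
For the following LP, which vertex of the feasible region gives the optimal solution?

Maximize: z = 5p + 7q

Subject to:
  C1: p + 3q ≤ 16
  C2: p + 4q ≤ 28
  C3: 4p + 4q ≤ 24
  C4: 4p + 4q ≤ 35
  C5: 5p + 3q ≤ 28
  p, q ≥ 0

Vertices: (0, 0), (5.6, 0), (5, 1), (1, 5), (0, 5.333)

Evaluate the objective at each vertex of the feasible region:
  z(0, 0) = 0
  z(5.6, 0) = 28
  z(5, 1) = 32
  z(1, 5) = 40  ←
  z(0, 5.333) = 37.33
The maximum is at p = 1, q = 5.

(1, 5)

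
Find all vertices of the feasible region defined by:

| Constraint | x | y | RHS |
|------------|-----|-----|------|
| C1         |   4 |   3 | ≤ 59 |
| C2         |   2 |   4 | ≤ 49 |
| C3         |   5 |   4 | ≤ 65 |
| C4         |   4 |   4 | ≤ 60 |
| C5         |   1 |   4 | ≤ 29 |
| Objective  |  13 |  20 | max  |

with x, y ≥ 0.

(0, 0), (13, 0), (9, 5), (0, 7.25)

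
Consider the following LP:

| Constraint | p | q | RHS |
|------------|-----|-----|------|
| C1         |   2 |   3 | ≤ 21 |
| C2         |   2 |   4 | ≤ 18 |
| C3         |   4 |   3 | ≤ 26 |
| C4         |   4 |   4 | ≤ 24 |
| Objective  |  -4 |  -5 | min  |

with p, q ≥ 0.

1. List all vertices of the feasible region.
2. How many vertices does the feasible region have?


1. (0, 0), (6, 0), (3, 3), (0, 4.5)
2. 4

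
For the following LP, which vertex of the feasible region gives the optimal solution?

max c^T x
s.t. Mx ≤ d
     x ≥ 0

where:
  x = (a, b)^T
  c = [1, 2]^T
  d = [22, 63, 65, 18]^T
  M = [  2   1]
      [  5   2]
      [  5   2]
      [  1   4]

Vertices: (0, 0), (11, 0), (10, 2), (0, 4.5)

Evaluate the objective at each vertex of the feasible region:
  z(0, 0) = 0
  z(11, 0) = 11
  z(10, 2) = 14  ←
  z(0, 4.5) = 9
The maximum is at a = 10, b = 2.

(10, 2)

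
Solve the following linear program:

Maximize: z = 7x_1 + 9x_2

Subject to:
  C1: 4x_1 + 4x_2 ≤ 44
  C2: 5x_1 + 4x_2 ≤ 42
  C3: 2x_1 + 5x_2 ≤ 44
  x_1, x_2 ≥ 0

Evaluate the objective at each vertex of the feasible region:
  z(0, 0) = 0
  z(8.4, 0) = 58.8
  z(2, 8) = 86  ←
  z(0, 8.8) = 79.2
The maximum is at x_1 = 2, x_2 = 8.

x_1 = 2, x_2 = 8, z = 86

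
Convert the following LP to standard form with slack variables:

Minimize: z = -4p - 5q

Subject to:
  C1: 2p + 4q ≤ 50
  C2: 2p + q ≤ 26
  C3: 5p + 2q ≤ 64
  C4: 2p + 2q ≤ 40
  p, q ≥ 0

min z = -4p - 5q

s.t.
  2p + 4q + s1 = 50
  2p + q + s2 = 26
  5p + 2q + s3 = 64
  2p + 2q + s4 = 40
  p, q, s1, s2, s3, s4 ≥ 0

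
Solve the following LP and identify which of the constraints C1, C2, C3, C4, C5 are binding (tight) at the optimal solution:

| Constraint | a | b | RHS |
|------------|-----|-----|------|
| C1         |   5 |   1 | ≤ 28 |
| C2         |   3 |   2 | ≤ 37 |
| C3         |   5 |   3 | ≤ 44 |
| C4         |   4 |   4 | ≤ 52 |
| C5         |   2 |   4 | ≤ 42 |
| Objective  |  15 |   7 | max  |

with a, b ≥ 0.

At a = 4, b = 8, compute slack b - a·x for each constraint:
  C1: 28 − 28 = 0  (binding)
  C2: 37 − 28 = 9  (slack)
  C3: 44 − 44 = 0  (binding)
  C4: 52 − 48 = 4  (slack)
  C5: 42 − 40 = 2  (slack)

Optimal: a = 4, b = 8
Binding: C1, C3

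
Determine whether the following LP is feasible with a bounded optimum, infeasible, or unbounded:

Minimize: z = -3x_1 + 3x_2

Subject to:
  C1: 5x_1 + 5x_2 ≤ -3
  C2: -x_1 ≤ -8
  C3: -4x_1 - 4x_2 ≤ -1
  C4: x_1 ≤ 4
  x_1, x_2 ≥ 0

Infeasible (no feasible solution exists)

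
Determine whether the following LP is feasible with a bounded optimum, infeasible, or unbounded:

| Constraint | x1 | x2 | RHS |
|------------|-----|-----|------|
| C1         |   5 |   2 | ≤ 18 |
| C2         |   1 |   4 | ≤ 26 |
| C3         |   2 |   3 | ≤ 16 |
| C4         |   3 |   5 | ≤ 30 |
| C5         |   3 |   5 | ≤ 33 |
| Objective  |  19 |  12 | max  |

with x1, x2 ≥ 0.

Feasible with a bounded optimal solution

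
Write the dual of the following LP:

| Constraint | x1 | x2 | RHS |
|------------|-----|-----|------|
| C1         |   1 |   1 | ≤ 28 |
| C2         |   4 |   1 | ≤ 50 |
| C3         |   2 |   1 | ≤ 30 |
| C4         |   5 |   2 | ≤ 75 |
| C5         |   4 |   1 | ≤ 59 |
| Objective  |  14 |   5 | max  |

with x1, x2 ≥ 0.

Primal max cᵀx s.t. Ax ≤ b, x ≥ 0  →  Dual min bᵀy s.t. Aᵀy ≥ c, y ≥ 0.

Minimize: z = 28y1 + 50y2 + 30y3 + 75y4 + 59y5

Subject to:
  y1 + 4y2 + 2y3 + 5y4 + 4y5 ≥ 14
  y1 + y2 + y3 + 2y4 + y5 ≥ 5
  y1, y2, y3, y4, y5 ≥ 0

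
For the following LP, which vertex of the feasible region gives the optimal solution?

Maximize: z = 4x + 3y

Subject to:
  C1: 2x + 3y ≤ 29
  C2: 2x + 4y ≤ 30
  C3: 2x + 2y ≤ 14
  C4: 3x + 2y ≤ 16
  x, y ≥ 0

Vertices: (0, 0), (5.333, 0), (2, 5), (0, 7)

Evaluate the objective at each vertex of the feasible region:
  z(0, 0) = 0
  z(5.333, 0) = 21.33
  z(2, 5) = 23  ←
  z(0, 7) = 21
The maximum is at x = 2, y = 5.

(2, 5)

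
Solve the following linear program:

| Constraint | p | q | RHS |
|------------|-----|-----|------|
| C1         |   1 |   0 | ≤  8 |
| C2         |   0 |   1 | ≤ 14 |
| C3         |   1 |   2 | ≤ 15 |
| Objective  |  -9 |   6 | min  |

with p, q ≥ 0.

Evaluate the objective at each vertex of the feasible region:
  z(0, 0) = 0
  z(8, 0) = -72  ←
  z(8, 3.5) = -51
  z(0, 7.5) = 45
The minimum is at p = 8, q = 0.

p = 8, q = 0, z = -72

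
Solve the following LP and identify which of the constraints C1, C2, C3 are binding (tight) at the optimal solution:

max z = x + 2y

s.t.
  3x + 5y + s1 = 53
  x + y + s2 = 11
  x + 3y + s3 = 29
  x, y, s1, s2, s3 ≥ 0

At x = 2, y = 9, compute slack b - a·x for each constraint:
  C1: 53 − 51 = 2  (slack)
  C2: 11 − 11 = 0  (binding)
  C3: 29 − 29 = 0  (binding)

Optimal: x = 2, y = 9
Binding: C2, C3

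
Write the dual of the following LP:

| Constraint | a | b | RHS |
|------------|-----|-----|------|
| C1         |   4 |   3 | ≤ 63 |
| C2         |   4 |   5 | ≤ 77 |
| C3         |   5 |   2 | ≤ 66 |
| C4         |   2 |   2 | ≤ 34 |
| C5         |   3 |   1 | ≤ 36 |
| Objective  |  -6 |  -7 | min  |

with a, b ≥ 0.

Primal min cᵀx s.t. Ax ≤ b, x ≥ 0  →  Dual max −bᵀy s.t. Aᵀy ≥ −c, y ≥ 0.

Maximize: z = -63y1 - 77y2 - 66y3 - 34y4 - 36y5

Subject to:
  4y1 + 4y2 + 5y3 + 2y4 + 3y5 ≥ 6
  3y1 + 5y2 + 2y3 + 2y4 + y5 ≥ 7
  y1, y2, y3, y4, y5 ≥ 0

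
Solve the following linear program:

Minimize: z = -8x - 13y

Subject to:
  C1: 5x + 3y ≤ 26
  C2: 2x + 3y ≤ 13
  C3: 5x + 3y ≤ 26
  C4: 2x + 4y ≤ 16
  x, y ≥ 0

Evaluate the objective at each vertex of the feasible region:
  z(0, 0) = 0
  z(5.2, 0) = -41.6
  z(4.333, 1.444) = -53.44
  z(2, 3) = -55  ←
  z(0, 4) = -52
The minimum is at x = 2, y = 3.

x = 2, y = 3, z = -55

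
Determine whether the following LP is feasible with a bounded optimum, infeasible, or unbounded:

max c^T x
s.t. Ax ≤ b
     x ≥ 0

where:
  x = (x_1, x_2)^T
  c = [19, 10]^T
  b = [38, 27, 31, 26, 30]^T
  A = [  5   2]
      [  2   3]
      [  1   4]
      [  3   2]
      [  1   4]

Feasible with a bounded optimal solution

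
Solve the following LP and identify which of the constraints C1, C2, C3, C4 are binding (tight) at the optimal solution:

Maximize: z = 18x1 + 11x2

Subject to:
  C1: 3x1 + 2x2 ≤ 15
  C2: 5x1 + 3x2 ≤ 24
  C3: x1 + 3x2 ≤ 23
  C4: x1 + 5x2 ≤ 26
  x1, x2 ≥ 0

At x1 = 3, x2 = 3, compute slack b - a·x for each constraint:
  C1: 15 − 15 = 0  (binding)
  C2: 24 − 24 = 0  (binding)
  C3: 23 − 12 = 11  (slack)
  C4: 26 − 18 = 8  (slack)

Optimal: x1 = 3, x2 = 3
Binding: C1, C2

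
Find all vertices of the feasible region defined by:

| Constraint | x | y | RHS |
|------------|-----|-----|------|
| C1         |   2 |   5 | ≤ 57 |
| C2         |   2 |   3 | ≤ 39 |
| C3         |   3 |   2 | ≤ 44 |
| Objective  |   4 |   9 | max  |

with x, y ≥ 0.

(0, 0), (14.67, 0), (10.8, 5.8), (6, 9), (0, 11.4)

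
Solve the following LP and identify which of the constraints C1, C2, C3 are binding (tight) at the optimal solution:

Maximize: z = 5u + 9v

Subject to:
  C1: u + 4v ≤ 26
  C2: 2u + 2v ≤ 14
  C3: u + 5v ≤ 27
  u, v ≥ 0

At u = 2, v = 5, compute slack b - a·x for each constraint:
  C1: 26 − 22 = 4  (slack)
  C2: 14 − 14 = 0  (binding)
  C3: 27 − 27 = 0  (binding)

Optimal: u = 2, v = 5
Binding: C2, C3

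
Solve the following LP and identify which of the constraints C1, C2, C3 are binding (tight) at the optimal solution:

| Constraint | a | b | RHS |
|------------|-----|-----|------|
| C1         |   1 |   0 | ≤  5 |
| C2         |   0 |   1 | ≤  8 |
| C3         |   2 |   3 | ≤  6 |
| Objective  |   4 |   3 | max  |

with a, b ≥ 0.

At a = 3, b = 0, compute slack b - a·x for each constraint:
  C1: 5 − 3 = 2  (slack)
  C2: 8 − 0 = 8  (slack)
  C3: 6 − 6 = 0  (binding)

Optimal: a = 3, b = 0
Binding: C3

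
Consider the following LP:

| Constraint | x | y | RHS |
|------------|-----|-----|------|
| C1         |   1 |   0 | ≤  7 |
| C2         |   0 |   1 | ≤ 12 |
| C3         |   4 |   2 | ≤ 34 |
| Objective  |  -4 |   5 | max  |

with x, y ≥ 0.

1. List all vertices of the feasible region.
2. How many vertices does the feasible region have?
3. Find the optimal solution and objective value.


1. (0, 0), (7, 0), (7, 3), (2.5, 12), (0, 12)
2. 5
3. x = 0, y = 12, z = 60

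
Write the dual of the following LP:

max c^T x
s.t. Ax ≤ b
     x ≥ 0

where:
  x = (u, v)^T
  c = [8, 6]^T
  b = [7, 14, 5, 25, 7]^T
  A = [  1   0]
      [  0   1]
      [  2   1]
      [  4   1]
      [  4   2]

Primal max cᵀx s.t. Ax ≤ b, x ≥ 0  →  Dual min bᵀy s.t. Aᵀy ≥ c, y ≥ 0.

Minimize: z = 7y1 + 14y2 + 5y3 + 25y4 + 7y5

Subject to:
  y1 + 2y3 + 4y4 + 4y5 ≥ 8
  y2 + y3 + y4 + 2y5 ≥ 6
  y1, y2, y3, y4, y5 ≥ 0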